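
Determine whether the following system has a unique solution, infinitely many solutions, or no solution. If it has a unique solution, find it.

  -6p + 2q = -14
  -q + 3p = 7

infinitely many solutions

Row-reduce:
R1 ← R1 / (-6).
R2 ← R2 − 3·R1.
Rank is 1 with 2 unknowns, leaving q free.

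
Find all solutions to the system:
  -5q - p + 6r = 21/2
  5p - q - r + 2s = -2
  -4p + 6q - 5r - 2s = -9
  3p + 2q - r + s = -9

Row-reduce:
R1 ← R1 / (-1).
R2 ← R2 − 5·R1.
R3 ← R3 + 4·R1.
R4 ← R4 − 3·R1.
R2 ← R2 / (-26).
R1 ← R1 − 5·R2.
R3 ← R3 − 26·R2.
R4 ← R4 + 13·R2.
Swap R3 and R4.
R3 ← R3 / (5/2).
R1 ← R1 + 11/26·R3.
R2 ← R2 + 29/26·R3.
Row 4 reduces to 0 = -1/2, a contradiction. The system is inconsistent.

no solution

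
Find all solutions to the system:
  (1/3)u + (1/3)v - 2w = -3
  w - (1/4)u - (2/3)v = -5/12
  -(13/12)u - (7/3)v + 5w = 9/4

no solution

Row-reduce:
R1 ← R1 / (1/3).
R2 ← R2 + 1/4·R1.
R3 ← R3 + 13/12·R1.
R2 ← R2 / (-5/12).
R1 ← R1 − 1·R2.
R3 ← R3 + 5/4·R2.
Row 3 reduces to 0 = 1/2, a contradiction. The system is inconsistent.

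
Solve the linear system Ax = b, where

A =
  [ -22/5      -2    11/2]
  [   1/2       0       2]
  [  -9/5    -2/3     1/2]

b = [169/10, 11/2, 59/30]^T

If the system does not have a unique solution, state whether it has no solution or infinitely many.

infinitely many solutions

Row-reduce:
R1 ← R1 / (-22/5).
R2 ← R2 − 1/2·R1.
R3 ← R3 + 9/5·R1.
R2 ← R2 / (-5/22).
R1 ← R1 − 5/11·R2.
R3 ← R3 − 5/33·R2.
Rank is 2 with 3 unknowns, leaving x_3 free.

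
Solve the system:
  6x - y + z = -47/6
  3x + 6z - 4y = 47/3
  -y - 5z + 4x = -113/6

x = -2, y = -5/3, z = 5/2

Row-reduce the augmented matrix:
R1 ← R1 / (6).
R2 ← R2 − 3·R1.
R3 ← R3 − 4·R1.
R2 ← R2 / (-7/2).
R1 ← R1 + 1/6·R2.
R3 ← R3 + 1/3·R2.
R3 ← R3 / (-130/21).
R1 ← R1 + 2/21·R3.
R2 ← R2 + 11/7·R3.
Reading off the reduced rows gives x = -2, y = -5/3, z = 5/2.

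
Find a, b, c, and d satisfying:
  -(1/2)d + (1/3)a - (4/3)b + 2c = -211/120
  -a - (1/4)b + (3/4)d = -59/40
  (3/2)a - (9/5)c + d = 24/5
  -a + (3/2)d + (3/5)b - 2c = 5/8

Row-reduce the augmented matrix:
R1 ← R1 / (1/3).
R2 ← R2 + 1·R1.
R3 ← R3 − 3/2·R1.
R4 ← R4 + 1·R1.
R2 ← R2 / (-17/4).
R1 ← R1 + 4·R2.
R3 ← R3 − 6·R2.
R4 ← R4 + 17/5·R2.
R3 ← R3 / (-198/85).
R1 ← R1 − 6/17·R3.
R2 ← R2 + 24/17·R3.
R4 ← R4 + 4/5·R3.
R4 ← R4 / (-151/990).
R1 ← R1 + 61/132·R4.
R2 ← R2 + 38/33·R4.
R3 ← R3 + 745/792·R4.
Reading off the reduced rows gives a = 13/5, b = 9/4, c = 3/4, d = 9/4.

a = 13/5, b = 9/4, c = 3/4, d = 9/4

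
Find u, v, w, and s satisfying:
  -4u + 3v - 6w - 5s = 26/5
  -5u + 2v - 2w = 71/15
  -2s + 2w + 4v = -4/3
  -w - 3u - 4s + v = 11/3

u = -1, v = -1/3, w = -1/5, s = -1/5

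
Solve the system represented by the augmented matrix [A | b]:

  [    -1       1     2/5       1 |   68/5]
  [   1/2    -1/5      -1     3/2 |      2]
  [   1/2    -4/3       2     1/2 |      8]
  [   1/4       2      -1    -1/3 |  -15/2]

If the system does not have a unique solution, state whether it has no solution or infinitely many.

Row-reduce the augmented matrix:
R1 ← R1 / (-1).
R2 ← R2 − 1/2·R1.
R3 ← R3 − 1/2·R1.
R4 ← R4 − 1/4·R1.
R2 ← R2 / (3/10).
R1 ← R1 + 1·R2.
R3 ← R3 + 5/6·R2.
R4 ← R4 − 9/4·R2.
R3 ← R3 / (-1/45).
R1 ← R1 + 46/15·R3.
R2 ← R2 + 8/3·R3.
R4 ← R4 − 51/10·R3.
R4 ← R4 / (17873/12).
R1 ← R1 + 899·R4.
R2 ← R2 + 780·R4.
R3 ← R3 + 295·R4.
Reading off the reduced rows gives x_1 = -6, x_2 = 0, x_3 = 4, x_4 = 6.

x_1 = -6, x_2 = 0, x_3 = 4, x_4 = 6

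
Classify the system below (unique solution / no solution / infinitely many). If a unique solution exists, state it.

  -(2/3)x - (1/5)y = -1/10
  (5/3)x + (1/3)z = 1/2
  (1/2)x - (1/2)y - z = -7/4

Row-reduce the augmented matrix:
R1 ← R1 / (-2/3).
R2 ← R2 − 5/3·R1.
R3 ← R3 − 1/2·R1.
R2 ← R2 / (-1/2).
R1 ← R1 − 3/10·R2.
R3 ← R3 + 13/20·R2.
R3 ← R3 / (-43/30).
R1 ← R1 − 1/5·R3.
R2 ← R2 + 2/3·R3.
Reading off the reduced rows gives x = 0, y = 1/2, z = 3/2.

x = 0, y = 1/2, z = 3/2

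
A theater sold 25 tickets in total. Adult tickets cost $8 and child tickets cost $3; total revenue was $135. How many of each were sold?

adult tickets: 12, child tickets: 13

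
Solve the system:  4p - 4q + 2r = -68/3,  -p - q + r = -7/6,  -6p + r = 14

Row-reduce the augmented matrix:
R1 ← R1 / (4).
R2 ← R2 + 1·R1.
R3 ← R3 + 6·R1.
R2 ← R2 / (-2).
R1 ← R1 + 1·R2.
R3 ← R3 + 6·R2.
R3 ← R3 / (-1/2).
R1 ← R1 + 1/4·R3.
R2 ← R2 + 3/4·R3.
Reading off the reduced rows gives p = -5/2, q = 8/3, r = -1.

p = -5/2, q = 8/3, r = -1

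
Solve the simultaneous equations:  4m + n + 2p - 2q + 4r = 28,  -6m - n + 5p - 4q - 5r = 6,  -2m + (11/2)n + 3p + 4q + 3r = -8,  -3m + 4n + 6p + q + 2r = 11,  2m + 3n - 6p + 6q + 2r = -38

infinitely many solutions

Row-reduce:
R1 ← R1 / (4).
R2 ← R2 + 6·R1.
R3 ← R3 + 2·R1.
R4 ← R4 + 3·R1.
R5 ← R5 − 2·R1.
R2 ← R2 / (1/2).
R1 ← R1 − 1/4·R2.
R3 ← R3 − 6·R2.
R4 ← R4 − 19/4·R2.
R5 ← R5 − 5/2·R2.
R3 ← R3 / (-92).
R1 ← R1 + 7/2·R3.
R2 ← R2 − 16·R3.
R4 ← R4 + 137/2·R3.
R5 ← R5 + 47·R3.
R4 ← R4 / (225/184).
R1 ← R1 + 57/184·R4.
R2 ← R2 − 26/23·R4.
R3 ← R3 + 87/92·R4.
R5 ← R5 + 225/92·R4.
Rank is 4 with 5 unknowns, leaving r free.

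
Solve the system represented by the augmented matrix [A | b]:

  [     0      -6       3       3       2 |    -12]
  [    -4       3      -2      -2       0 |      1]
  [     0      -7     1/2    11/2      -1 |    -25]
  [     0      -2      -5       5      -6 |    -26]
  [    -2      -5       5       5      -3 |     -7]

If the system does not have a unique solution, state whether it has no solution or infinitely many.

infinitely many solutions

Row-reduce:
Swap R1 and R2.
R1 ← R1 / (-4).
R5 ← R5 + 2·R1.
R2 ← R2 / (-6).
R1 ← R1 + 3/4·R2.
R3 ← R3 + 7·R2.
R4 ← R4 + 2·R2.
R5 ← R5 + 13/2·R2.
R3 ← R3 / (-3).
R1 ← R1 − 1/8·R3.
R2 ← R2 + 1/2·R3.
R4 ← R4 + 6·R3.
R5 ← R5 − 11/4·R3.
Swap R4 and R5.
R4 ← R4 / (55/12).
R1 ← R1 − 5/24·R4.
R2 ← R2 + 5/6·R4.
R3 ← R3 + 2/3·R4.
Rank is 4 with 5 unknowns, leaving x_5 free.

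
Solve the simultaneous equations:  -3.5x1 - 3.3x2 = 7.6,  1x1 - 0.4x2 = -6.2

x1 = -5, x2 = 3

Row-reduce the augmented matrix:
R1 ← R1 / (-7/2).
R2 ← R2 − 1·R1.
R2 ← R2 / (-47/35).
R1 ← R1 − 33/35·R2.
Reading off the reduced rows gives x1 = -5, x2 = 3.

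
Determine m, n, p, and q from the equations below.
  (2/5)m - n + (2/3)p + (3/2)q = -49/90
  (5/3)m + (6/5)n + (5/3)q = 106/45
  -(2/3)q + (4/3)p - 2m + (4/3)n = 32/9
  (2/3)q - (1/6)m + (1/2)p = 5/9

m = 1, n = 3/2, p = 7/3, q = -2/3

Row-reduce the augmented matrix:
R1 ← R1 / (2/5).
R2 ← R2 − 5/3·R1.
R3 ← R3 + 2·R1.
R4 ← R4 + 1/6·R1.
R2 ← R2 / (161/30).
R1 ← R1 + 5/2·R2.
R3 ← R3 + 11/3·R2.
R4 ← R4 + 5/12·R2.
R3 ← R3 / (4012/1449).
R1 ← R1 − 60/161·R3.
R2 ← R2 + 250/483·R3.
R4 ← R4 − 181/322·R3.
R4 ← R4 / (1109/6018).
R1 ← R1 − 1120/1003·R4.
R2 ← R2 + 325/2006·R4.
R3 ← R3 − 1341/1003·R4.
Reading off the reduced rows gives m = 1, n = 3/2, p = 7/3, q = -2/3.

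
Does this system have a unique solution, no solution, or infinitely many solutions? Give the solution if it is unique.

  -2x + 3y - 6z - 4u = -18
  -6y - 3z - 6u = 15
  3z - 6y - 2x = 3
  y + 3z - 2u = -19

x = 6, y = -4, z = -3, u = 3

Row-reduce the augmented matrix:
R1 ← R1 / (-2).
R3 ← R3 + 2·R1.
R2 ← R2 / (-6).
R1 ← R1 + 3/2·R2.
R3 ← R3 + 9·R2.
R4 ← R4 − 1·R2.
R3 ← R3 / (27/2).
R1 ← R1 − 15/4·R3.
R2 ← R2 − 1/2·R3.
R4 ← R4 − 5/2·R3.
R4 ← R4 / (-146/27).
R1 ← R1 + 1/9·R4.
R2 ← R2 − 14/27·R4.
R3 ← R3 − 26/27·R4.
Reading off the reduced rows gives x = 6, y = -4, z = -3, u = 3.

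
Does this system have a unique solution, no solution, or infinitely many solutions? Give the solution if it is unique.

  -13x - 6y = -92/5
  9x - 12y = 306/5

Row-reduce the augmented matrix:
R1 ← R1 / (-13).
R2 ← R2 − 9·R1.
R2 ← R2 / (-210/13).
R1 ← R1 − 6/13·R2.
Reading off the reduced rows gives x = 14/5, y = -3.

x = 14/5, y = -3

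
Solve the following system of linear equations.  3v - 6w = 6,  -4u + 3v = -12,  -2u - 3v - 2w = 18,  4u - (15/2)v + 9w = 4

no solution

Row-reduce:
Swap R1 and R2.
R1 ← R1 / (-4).
R3 ← R3 + 2·R1.
R4 ← R4 − 4·R1.
R2 ← R2 / (3).
R1 ← R1 + 3/4·R2.
R3 ← R3 + 9/2·R2.
R4 ← R4 + 9/2·R2.
R3 ← R3 / (-11).
R1 ← R1 + 3/2·R3.
R2 ← R2 + 2·R3.
Row 4 reduces to 0 = 1, a contradiction. The system is inconsistent.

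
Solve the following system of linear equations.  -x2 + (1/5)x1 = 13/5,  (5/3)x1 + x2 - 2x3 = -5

Row-reduce:
R1 ← R1 / (1/5).
R2 ← R2 − 5/3·R1.
R2 ← R2 / (28/3).
R1 ← R1 + 5·R2.
Rank is 2 with 3 unknowns, leaving x3 free.

infinitely many solutions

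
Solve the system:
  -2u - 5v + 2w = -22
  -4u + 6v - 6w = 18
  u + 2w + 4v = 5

u = 3, v = 2, w = -3

Row-reduce the augmented matrix:
R1 ← R1 / (-2).
R2 ← R2 + 4·R1.
R3 ← R3 − 1·R1.
R2 ← R2 / (16).
R1 ← R1 − 5/2·R2.
R3 ← R3 − 3/2·R2.
R3 ← R3 / (63/16).
R1 ← R1 − 9/16·R3.
R2 ← R2 + 5/8·R3.
Reading off the reduced rows gives u = 3, v = 2, w = -3.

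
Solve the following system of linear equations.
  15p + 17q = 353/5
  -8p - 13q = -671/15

p = 8/3, q = 9/5

Row-reduce the augmented matrix:
R1 ← R1 / (15).
R2 ← R2 + 8·R1.
R2 ← R2 / (-59/15).
R1 ← R1 − 17/15·R2.
Reading off the reduced rows gives p = 8/3, q = 9/5.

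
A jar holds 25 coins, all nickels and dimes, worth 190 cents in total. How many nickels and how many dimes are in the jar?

nickels: 12, dimes: 13

Let n = nickels, d = dimes.
  n + d = 25
  5n + 10d = 190
Row-reduce the augmented matrix:
R2 ← R2 − 5·R1.
R2 ← R2 / (5).
R1 ← R1 − 1·R2.
Reading off the reduced rows gives n = 12, d = 13.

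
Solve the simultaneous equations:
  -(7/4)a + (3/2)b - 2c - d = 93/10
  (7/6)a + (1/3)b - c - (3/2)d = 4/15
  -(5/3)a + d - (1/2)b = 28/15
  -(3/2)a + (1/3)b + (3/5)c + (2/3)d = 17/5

a = -14/5, b = 8/5, c = 0, d = -2

Row-reduce the augmented matrix:
R1 ← R1 / (-7/4).
R2 ← R2 − 7/6·R1.
R3 ← R3 + 5/3·R1.
R4 ← R4 + 3/2·R1.
R2 ← R2 / (4/3).
R1 ← R1 + 6/7·R2.
R3 ← R3 + 27/14·R2.
R4 ← R4 + 20/21·R2.
R3 ← R3 / (-247/168).
R1 ← R1 + 5/14·R3.
R2 ← R2 + 7/4·R3.
R4 ← R4 − 68/105·R3.
R4 ← R4 / (-4033/7410).
R1 ← R1 + 132/247·R4.
R2 ← R2 + 54/247·R4.
R3 ← R3 − 397/494·R4.
Reading off the reduced rows gives a = -14/5, b = 8/5, c = 0, d = -2.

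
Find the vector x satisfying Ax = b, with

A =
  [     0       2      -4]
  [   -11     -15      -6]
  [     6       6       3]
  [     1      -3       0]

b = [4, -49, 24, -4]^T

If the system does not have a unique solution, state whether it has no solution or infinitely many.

no solution

Row-reduce:
Swap R1 and R2.
R1 ← R1 / (-11).
R3 ← R3 − 6·R1.
R4 ← R4 − 1·R1.
R2 ← R2 / (2).
R1 ← R1 − 15/11·R2.
R3 ← R3 + 24/11·R2.
R4 ← R4 + 48/11·R2.
R3 ← R3 / (-51/11).
R1 ← R1 − 36/11·R3.
R2 ← R2 + 2·R3.
R4 ← R4 + 102/11·R3.
Row 4 reduces to 0 = -3, a contradiction. The system is inconsistent.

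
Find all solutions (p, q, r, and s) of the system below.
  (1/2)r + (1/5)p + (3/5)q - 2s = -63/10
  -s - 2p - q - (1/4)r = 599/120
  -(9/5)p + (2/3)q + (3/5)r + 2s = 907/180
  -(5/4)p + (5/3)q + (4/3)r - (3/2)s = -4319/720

Row-reduce the augmented matrix:
R1 ← R1 / (1/5).
R2 ← R2 + 2·R1.
R3 ← R3 + 9/5·R1.
R4 ← R4 + 5/4·R1.
R2 ← R2 / (5).
R1 ← R1 − 3·R2.
R3 ← R3 − 91/15·R2.
R4 ← R4 − 65/12·R2.
R3 ← R3 / (-199/300).
R1 ← R1 + 7/20·R3.
R2 ← R2 − 19/20·R3.
R4 ← R4 + 11/16·R3.
R4 ← R4 / (-214/199).
R1 ← R1 + 478/199·R4.
R2 ← R2 − 1866/199·R4.
R3 ← R3 + 2844/199·R4.
Reading off the reduced rows gives p = -9/4, q = -5/3, r = -5/2, s = 9/5.

p = -9/4, q = -5/3, r = -5/2, s = 9/5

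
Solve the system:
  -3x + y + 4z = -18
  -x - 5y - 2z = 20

infinitely many solutions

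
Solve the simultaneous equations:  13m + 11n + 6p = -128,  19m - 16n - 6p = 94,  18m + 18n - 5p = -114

m = -2, n = -6, p = -6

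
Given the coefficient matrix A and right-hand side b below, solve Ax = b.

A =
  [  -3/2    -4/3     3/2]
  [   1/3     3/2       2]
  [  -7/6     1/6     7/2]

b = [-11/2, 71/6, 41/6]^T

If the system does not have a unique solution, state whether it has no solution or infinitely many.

no solution

Row-reduce:
R1 ← R1 / (-3/2).
R2 ← R2 − 1/3·R1.
R3 ← R3 + 7/6·R1.
R2 ← R2 / (65/54).
R1 ← R1 − 8/9·R2.
R3 ← R3 − 65/54·R2.
Row 3 reduces to 0 = 1/2, a contradiction. The system is inconsistent.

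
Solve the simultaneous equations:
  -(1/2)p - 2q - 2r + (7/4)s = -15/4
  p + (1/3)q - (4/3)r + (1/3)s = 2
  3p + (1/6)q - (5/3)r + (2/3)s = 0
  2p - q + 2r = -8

infinitely many solutions

Row-reduce:
R1 ← R1 / (-1/2).
R2 ← R2 − 1·R1.
R3 ← R3 − 3·R1.
R4 ← R4 − 2·R1.
R2 ← R2 / (-11/3).
R1 ← R1 − 4·R2.
R3 ← R3 + 71/6·R2.
R4 ← R4 + 9·R2.
R3 ← R3 / (39/11).
R1 ← R1 + 20/11·R3.
R2 ← R2 − 16/11·R3.
R4 ← R4 − 78/11·R3.
Rank is 3 with 4 unknowns, leaving s free.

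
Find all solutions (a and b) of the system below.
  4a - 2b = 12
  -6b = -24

Row-reduce the augmented matrix:
R1 ← R1 / (4).
R2 ← R2 / (-6).
R1 ← R1 + 1/2·R2.
Reading off the reduced rows gives a = 5, b = 4.

a = 5, b = 4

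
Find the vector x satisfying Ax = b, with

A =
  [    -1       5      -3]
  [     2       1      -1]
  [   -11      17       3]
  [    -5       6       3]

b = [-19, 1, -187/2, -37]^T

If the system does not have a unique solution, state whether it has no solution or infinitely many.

Row-reduce:
R1 ← R1 / (-1).
R2 ← R2 − 2·R1.
R3 ← R3 + 11·R1.
R4 ← R4 + 5·R1.
R2 ← R2 / (11).
R1 ← R1 + 5·R2.
R3 ← R3 + 38·R2.
R4 ← R4 + 19·R2.
R3 ← R3 / (130/11).
R1 ← R1 + 2/11·R3.
R2 ← R2 + 7/11·R3.
R4 ← R4 − 65/11·R3.
Row 4 reduces to 0 = 1/4, a contradiction. The system is inconsistent.

no solution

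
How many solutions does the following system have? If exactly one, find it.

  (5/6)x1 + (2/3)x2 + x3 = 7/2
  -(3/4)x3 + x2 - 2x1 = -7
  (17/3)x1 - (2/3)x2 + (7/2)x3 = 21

Row-reduce:
R1 ← R1 / (5/6).
R2 ← R2 + 2·R1.
R3 ← R3 − 17/3·R1.
R2 ← R2 / (13/5).
R1 ← R1 − 4/5·R2.
R3 ← R3 + 26/5·R2.
Rank is 2 with 3 unknowns, leaving x3 free.

infinitely many solutions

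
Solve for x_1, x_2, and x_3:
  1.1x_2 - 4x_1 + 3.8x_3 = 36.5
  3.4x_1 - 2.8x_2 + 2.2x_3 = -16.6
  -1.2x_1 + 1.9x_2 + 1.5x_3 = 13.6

x_1 = -6, x_2 = 1, x_3 = 3

Row-reduce the augmented matrix:
R1 ← R1 / (-4).
R2 ← R2 − 17/5·R1.
R3 ← R3 + 6/5·R1.
R2 ← R2 / (-373/200).
R1 ← R1 + 11/40·R2.
R3 ← R3 − 157/100·R2.
R3 ← R3 / (18393/3730).
R1 ← R1 + 653/373·R3.
R2 ← R2 + 1086/373·R3.
Reading off the reduced rows gives x_1 = -6, x_2 = 1, x_3 = 3.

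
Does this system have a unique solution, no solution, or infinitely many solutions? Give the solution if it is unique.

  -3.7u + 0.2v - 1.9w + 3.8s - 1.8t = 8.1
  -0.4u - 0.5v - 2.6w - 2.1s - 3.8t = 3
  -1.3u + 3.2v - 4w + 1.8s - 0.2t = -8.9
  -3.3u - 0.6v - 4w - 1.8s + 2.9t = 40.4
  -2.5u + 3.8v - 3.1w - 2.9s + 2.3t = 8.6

u = -5, v = -6, w = -2, s = -2, t = 3

Row-reduce the augmented matrix:
R1 ← R1 / (-37/10).
R2 ← R2 + 2/5·R1.
R3 ← R3 + 13/10·R1.
R4 ← R4 + 33/10·R1.
R5 ← R5 + 5/2·R1.
R2 ← R2 / (-193/370).
R1 ← R1 + 2/37·R2.
R3 ← R3 − 579/185·R2.
R4 ← R4 + 144/185·R2.
R5 ← R5 − 678/185·R2.
R3 ← R3 / (-177/10).
R1 ← R1 − 147/193·R3.
R2 ← R2 − 886/193·R3.
R4 ← R4 − 2447/1930·R3.
R5 ← R5 + 17988/965·R3.
R4 ← R4 / (-85003/34161).
R1 ← R1 + 15886/11387·R4.
R2 ← R2 − 35077/34161·R4.
R3 ← R3 − 146/177·R4.
R5 ← R5 + 880509/113870·R4.
R5 ← R5 / (-216667503/8500300).
R1 ← R1 + 2015921/425015·R5.
R2 ← R2 − 4136363/850030·R5.
R3 ← R3 − 1687871/425015·R5.
R4 ← R4 + 2858219/850030·R5.
Reading off the reduced rows gives u = -5, v = -6, w = -2, s = -2, t = 3.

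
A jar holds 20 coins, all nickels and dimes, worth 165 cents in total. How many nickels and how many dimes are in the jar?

Let n = nickels, d = dimes.
  n + d = 20
  5n + 10d = 165
Row-reduce the augmented matrix:
R2 ← R2 − 5·R1.
R2 ← R2 / (5).
R1 ← R1 − 1·R2.
Reading off the reduced rows gives n = 7, d = 13.

nickels: 7, dimes: 13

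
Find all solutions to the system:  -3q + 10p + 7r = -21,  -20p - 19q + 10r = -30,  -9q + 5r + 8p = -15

p = 0, q = 0, r = -3

Row-reduce the augmented matrix:
R1 ← R1 / (10).
R2 ← R2 + 20·R1.
R3 ← R3 − 8·R1.
R2 ← R2 / (-25).
R1 ← R1 + 3/10·R2.
R3 ← R3 + 33/5·R2.
R3 ← R3 / (-867/125).
R1 ← R1 − 103/250·R3.
R2 ← R2 + 24/25·R3.
Reading off the reduced rows gives p = 0, q = 0, r = -3.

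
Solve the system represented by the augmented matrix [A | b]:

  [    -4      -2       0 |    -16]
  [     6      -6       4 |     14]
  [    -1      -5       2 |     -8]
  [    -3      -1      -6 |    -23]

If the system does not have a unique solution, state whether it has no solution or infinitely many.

no solution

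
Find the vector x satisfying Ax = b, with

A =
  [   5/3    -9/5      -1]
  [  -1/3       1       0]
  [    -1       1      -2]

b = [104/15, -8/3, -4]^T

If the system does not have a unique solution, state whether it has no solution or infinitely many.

x_1 = 2, x_2 = -2, x_3 = 0

Row-reduce the augmented matrix:
R1 ← R1 / (5/3).
R2 ← R2 + 1/3·R1.
R3 ← R3 + 1·R1.
R2 ← R2 / (16/25).
R1 ← R1 + 27/25·R2.
R3 ← R3 + 2/25·R2.
R3 ← R3 / (-21/8).
R1 ← R1 + 15/16·R3.
R2 ← R2 + 5/16·R3.
Reading off the reduced rows gives x_1 = 2, x_2 = -2, x_3 = 0.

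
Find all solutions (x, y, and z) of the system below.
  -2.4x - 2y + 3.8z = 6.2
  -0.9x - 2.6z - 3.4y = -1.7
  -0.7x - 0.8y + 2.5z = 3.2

x = -1, y = 0, z = 1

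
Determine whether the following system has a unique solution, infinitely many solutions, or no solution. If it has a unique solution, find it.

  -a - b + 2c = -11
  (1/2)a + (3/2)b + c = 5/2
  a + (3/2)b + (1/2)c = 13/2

Row-reduce the augmented matrix:
R1 ← R1 / (-1).
R2 ← R2 − 1/2·R1.
R3 ← R3 − 1·R1.
R1 ← R1 − 1·R2.
R3 ← R3 − 1/2·R2.
R3 ← R3 / (3/2).
R1 ← R1 + 4·R3.
R2 ← R2 − 2·R3.
Reading off the reduced rows gives a = 6, b = 1, c = -2.

a = 6, b = 1, c = -2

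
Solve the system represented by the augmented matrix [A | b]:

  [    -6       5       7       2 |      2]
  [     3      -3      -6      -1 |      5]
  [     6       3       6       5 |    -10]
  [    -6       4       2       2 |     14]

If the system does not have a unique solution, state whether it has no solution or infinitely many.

infinitely many solutions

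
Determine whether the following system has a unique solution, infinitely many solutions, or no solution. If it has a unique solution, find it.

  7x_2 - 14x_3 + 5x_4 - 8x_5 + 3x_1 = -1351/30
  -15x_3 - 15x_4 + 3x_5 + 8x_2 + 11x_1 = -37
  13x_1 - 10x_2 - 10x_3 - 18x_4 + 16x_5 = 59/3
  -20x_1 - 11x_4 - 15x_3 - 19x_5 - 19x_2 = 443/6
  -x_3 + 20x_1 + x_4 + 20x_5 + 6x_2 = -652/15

x_1 = -2, x_2 = -5/2, x_3 = 4/5, x_4 = -1, x_5 = 2/3

Row-reduce the augmented matrix:
R1 ← R1 / (3).
R2 ← R2 − 11·R1.
R3 ← R3 − 13·R1.
R4 ← R4 + 20·R1.
R5 ← R5 − 20·R1.
R2 ← R2 / (-53/3).
R1 ← R1 − 7/3·R2.
R3 ← R3 + 121/3·R2.
R4 ← R4 − 83/3·R2.
R5 ← R5 + 122/3·R2.
R3 ← R3 / (-1711/53).
R1 ← R1 − 7/53·R3.
R2 ← R2 + 109/53·R3.
R4 ← R4 + 2726/53·R3.
R5 ← R5 − 461/53·R3.
R4 ← R4 / (-5187/59).
R1 ← R1 + 4426/1711·R4.
R2 ← R2 + 743/1711·R4.
R3 ← R3 + 1931/1711·R4.
R5 ← R5 − 92758/1711·R4.
R5 ← R5 / (2299/1131).
R1 ← R1 − 22826/21489·R5.
R2 ← R2 + 9248/21489·R5.
R3 ← R3 − 11221/21489·R5.
R4 ← R4 + 128/741·R5.
Reading off the reduced rows gives x_1 = -2, x_2 = -5/2, x_3 = 4/5, x_4 = -1, x_5 = 2/3.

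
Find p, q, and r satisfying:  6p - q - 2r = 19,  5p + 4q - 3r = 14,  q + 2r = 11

p = 5, q = 1, r = 5

Row-reduce the augmented matrix:
R1 ← R1 / (6).
R2 ← R2 − 5·R1.
R2 ← R2 / (29/6).
R1 ← R1 + 1/6·R2.
R3 ← R3 − 1·R2.
R3 ← R3 / (66/29).
R1 ← R1 + 11/29·R3.
R2 ← R2 + 8/29·R3.
Reading off the reduced rows gives p = 5, q = 1, r = 5.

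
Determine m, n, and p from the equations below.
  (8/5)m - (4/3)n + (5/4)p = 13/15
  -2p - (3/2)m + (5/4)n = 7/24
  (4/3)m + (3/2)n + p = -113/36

m = 1/3, n = -3/2, p = -4/3

Row-reduce the augmented matrix:
R1 ← R1 / (8/5).
R2 ← R2 + 3/2·R1.
R3 ← R3 − 4/3·R1.
Swap R2 and R3.
R2 ← R2 / (47/18).
R1 ← R1 + 5/6·R2.
R3 ← R3 / (-53/64).
R1 ← R1 − 1155/1504·R3.
R2 ← R2 + 3/188·R3.
Reading off the reduced rows gives m = 1/3, n = -3/2, p = -4/3.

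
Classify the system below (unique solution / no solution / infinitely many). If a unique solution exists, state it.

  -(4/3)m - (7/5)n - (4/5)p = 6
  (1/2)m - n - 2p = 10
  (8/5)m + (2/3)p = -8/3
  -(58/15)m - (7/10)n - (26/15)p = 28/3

Row-reduce:
R1 ← R1 / (-4/3).
R2 ← R2 − 1/2·R1.
R3 ← R3 − 8/5·R1.
R4 ← R4 + 58/15·R1.
R2 ← R2 / (-61/40).
R1 ← R1 − 21/20·R2.
R3 ← R3 + 42/25·R2.
R4 ← R4 − 84/25·R2.
R3 ← R3 / (410/183).
R1 ← R1 + 60/61·R3.
R2 ← R2 − 92/61·R3.
R4 ← R4 + 820/183·R3.
Row 4 reduces to 0 = 1, a contradiction. The system is inconsistent.

no solution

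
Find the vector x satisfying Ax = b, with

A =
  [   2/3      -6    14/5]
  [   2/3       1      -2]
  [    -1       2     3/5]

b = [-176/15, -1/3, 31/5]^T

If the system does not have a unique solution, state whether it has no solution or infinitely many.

Row-reduce:
R1 ← R1 / (2/3).
R2 ← R2 − 2/3·R1.
R3 ← R3 + 1·R1.
R2 ← R2 / (7).
R1 ← R1 + 9·R2.
R3 ← R3 + 7·R2.
Rank is 2 with 3 unknowns, leaving x_3 free.

infinitely many solutions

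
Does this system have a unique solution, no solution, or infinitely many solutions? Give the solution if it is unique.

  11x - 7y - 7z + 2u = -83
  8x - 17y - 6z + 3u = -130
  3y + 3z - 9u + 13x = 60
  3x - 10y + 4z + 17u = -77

x = 0, y = 5, z = 6, u = -3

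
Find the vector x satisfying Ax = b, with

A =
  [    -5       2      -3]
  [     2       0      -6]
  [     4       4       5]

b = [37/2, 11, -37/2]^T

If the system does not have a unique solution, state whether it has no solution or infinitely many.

x_1 = -2, x_2 = 1/2, x_3 = -5/2

Row-reduce the augmented matrix:
R1 ← R1 / (-5).
R2 ← R2 − 2·R1.
R3 ← R3 − 4·R1.
R2 ← R2 / (4/5).
R1 ← R1 + 2/5·R2.
R3 ← R3 − 28/5·R2.
R3 ← R3 / (53).
R1 ← R1 + 3·R3.
R2 ← R2 + 9·R3.
Reading off the reduced rows gives x_1 = -2, x_2 = 1/2, x_3 = -5/2.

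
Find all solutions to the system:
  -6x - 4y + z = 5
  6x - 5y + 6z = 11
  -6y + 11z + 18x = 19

Row-reduce:
R1 ← R1 / (-6).
R2 ← R2 − 6·R1.
R3 ← R3 − 18·R1.
R2 ← R2 / (-9).
R1 ← R1 − 2/3·R2.
R3 ← R3 + 18·R2.
Row 3 reduces to 0 = 2, a contradiction. The system is inconsistent.

no solution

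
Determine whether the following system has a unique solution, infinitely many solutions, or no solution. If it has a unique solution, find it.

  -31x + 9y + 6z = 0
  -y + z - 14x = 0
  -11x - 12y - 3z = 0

Row-reduce:
R1 ← R1 / (-31).
R2 ← R2 + 14·R1.
R3 ← R3 + 11·R1.
R2 ← R2 / (-157/31).
R1 ← R1 + 9/31·R2.
R3 ← R3 + 471/31·R2.
Rank is 2 with 3 unknowns, leaving z free.

infinitely many solutions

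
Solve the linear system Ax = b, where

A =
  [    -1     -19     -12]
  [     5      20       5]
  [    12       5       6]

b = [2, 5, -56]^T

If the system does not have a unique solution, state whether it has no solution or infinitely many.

Row-reduce the augmented matrix:
R1 ← R1 / (-1).
R2 ← R2 − 5·R1.
R3 ← R3 − 12·R1.
R2 ← R2 / (-75).
R1 ← R1 − 19·R2.
R3 ← R3 + 223·R2.
R3 ← R3 / (383/15).
R1 ← R1 + 29/15·R3.
R2 ← R2 − 11/15·R3.
Reading off the reduced rows gives x_1 = -4, x_2 = 2, x_3 = -3.

x_1 = -4, x_2 = 2, x_3 = -3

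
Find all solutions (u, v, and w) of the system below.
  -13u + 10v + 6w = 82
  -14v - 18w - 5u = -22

Row-reduce:
R1 ← R1 / (-13).
R2 ← R2 + 5·R1.
R2 ← R2 / (-232/13).
R1 ← R1 + 10/13·R2.
Rank is 2 with 3 unknowns, leaving w free.

infinitely many solutions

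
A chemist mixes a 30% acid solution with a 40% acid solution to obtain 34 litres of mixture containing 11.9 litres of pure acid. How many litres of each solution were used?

Let a = litres of solution A, b = litres of solution B.
  b + a = 34
  (2/5)b + (3/10)a = 119/10
Row-reduce the augmented matrix:
R2 ← R2 − 3/10·R1.
R2 ← R2 / (1/10).
R1 ← R1 − 1·R2.
Reading off the reduced rows gives a = 17, b = 17.

litres of solution A: 17, litres of solution B: 17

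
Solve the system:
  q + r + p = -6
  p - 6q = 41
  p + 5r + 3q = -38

p = 5, q = -6, r = -5

Row-reduce the augmented matrix:
R2 ← R2 − 1·R1.
R3 ← R3 − 1·R1.
R2 ← R2 / (-7).
R1 ← R1 − 1·R2.
R3 ← R3 − 2·R2.
R3 ← R3 / (26/7).
R1 ← R1 − 6/7·R3.
R2 ← R2 − 1/7·R3.
Reading off the reduced rows gives p = 5, q = -6, r = -5.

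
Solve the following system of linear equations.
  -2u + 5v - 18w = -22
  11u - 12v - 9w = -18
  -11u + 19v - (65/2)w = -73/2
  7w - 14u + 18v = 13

Row-reduce:
R1 ← R1 / (-2).
R2 ← R2 − 11·R1.
R3 ← R3 + 11·R1.
R4 ← R4 + 14·R1.
R2 ← R2 / (31/2).
R1 ← R1 + 5/2·R2.
R3 ← R3 + 17/2·R2.
R4 ← R4 + 17·R2.
R3 ← R3 / (451/62).
R1 ← R1 + 261/31·R3.
R2 ← R2 + 216/31·R3.
R4 ← R4 − 451/31·R3.
Row 4 reduces to 0 = -2, a contradiction. The system is inconsistent.

no solution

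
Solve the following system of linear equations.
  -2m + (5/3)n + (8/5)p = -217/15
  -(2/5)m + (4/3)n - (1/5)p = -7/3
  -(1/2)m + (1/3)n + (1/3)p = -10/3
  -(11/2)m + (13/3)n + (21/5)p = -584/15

Row-reduce the augmented matrix:
R1 ← R1 / (-2).
R2 ← R2 + 2/5·R1.
R3 ← R3 + 1/2·R1.
R4 ← R4 + 11/2·R1.
R1 ← R1 + 5/6·R2.
R3 ← R3 + 1/12·R2.
R4 ← R4 + 1/4·R2.
R3 ← R3 / (-11/100).
R1 ← R1 + 37/30·R3.
R2 ← R2 + 13/25·R3.
R4 ← R4 + 33/100·R3.
R4 reduces to 0 = 0, so the extra equation is consistent.
Reading off the reduced rows gives m = 4, n = -1, p = -3.

m = 4, n = -1, p = -3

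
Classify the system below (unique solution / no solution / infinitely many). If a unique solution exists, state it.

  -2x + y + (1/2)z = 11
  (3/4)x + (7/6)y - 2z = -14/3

infinitely many solutions

Row-reduce:
R1 ← R1 / (-2).
R2 ← R2 − 3/4·R1.
R2 ← R2 / (37/24).
R1 ← R1 + 1/2·R2.
Rank is 2 with 3 unknowns, leaving z free.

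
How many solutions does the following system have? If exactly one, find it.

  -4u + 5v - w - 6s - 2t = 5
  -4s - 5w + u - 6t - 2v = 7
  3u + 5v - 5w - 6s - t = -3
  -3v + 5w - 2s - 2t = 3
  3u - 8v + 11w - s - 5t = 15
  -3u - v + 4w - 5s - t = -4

no solution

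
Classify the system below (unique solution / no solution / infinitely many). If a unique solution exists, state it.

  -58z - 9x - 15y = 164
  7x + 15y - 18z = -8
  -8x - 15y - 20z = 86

infinitely many solutions

Row-reduce:
R1 ← R1 / (-9).
R2 ← R2 − 7·R1.
R3 ← R3 + 8·R1.
R2 ← R2 / (10/3).
R1 ← R1 − 5/3·R2.
R3 ← R3 + 5/3·R2.
Rank is 2 with 3 unknowns, leaving z free.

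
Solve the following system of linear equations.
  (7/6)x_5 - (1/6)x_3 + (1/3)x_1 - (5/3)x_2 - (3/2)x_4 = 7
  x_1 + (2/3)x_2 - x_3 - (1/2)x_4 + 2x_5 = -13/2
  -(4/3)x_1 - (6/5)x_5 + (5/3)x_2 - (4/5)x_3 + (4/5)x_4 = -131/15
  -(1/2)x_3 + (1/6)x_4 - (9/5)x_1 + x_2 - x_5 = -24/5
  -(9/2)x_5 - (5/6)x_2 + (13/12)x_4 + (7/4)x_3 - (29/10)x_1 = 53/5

Row-reduce:
R1 ← R1 / (1/3).
R2 ← R2 − 1·R1.
R3 ← R3 + 4/3·R1.
R4 ← R4 + 9/5·R1.
R5 ← R5 + 29/10·R1.
R2 ← R2 / (17/3).
R1 ← R1 + 5·R2.
R3 ← R3 + 5·R2.
R4 ← R4 + 8·R2.
R5 ← R5 + 46/3·R2.
R3 ← R3 / (-973/510).
R1 ← R1 + 16/17·R3.
R2 ← R2 + 3/34·R3.
R4 ← R4 + 179/85·R3.
R5 ← R5 + 179/170·R3.
R4 ← R4 / (-1291/2919).
R1 ← R1 + 285/1946·R4.
R2 ← R2 − 762/973·R4.
R3 ← R3 − 852/973·R4.
R5 ← R5 + 1291/5838·R4.
Rank is 4 with 5 unknowns, leaving x_5 free.

infinitely many solutions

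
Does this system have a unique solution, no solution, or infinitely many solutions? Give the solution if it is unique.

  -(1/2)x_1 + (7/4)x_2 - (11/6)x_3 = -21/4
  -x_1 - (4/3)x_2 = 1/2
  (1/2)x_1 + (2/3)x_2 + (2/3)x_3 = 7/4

x_1 = -1/2, x_2 = 0, x_3 = 3

Row-reduce the augmented matrix:
R1 ← R1 / (-1/2).
R2 ← R2 + 1·R1.
R3 ← R3 − 1/2·R1.
R2 ← R2 / (-29/6).
R1 ← R1 + 7/2·R2.
R3 ← R3 − 29/12·R2.
R3 ← R3 / (2/3).
R1 ← R1 − 88/87·R3.
R2 ← R2 + 22/29·R3.
Reading off the reduced rows gives x_1 = -1/2, x_2 = 0, x_3 = 3.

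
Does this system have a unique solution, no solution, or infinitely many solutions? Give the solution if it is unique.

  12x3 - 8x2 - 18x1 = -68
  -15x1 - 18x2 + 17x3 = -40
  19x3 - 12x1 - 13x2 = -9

Row-reduce the augmented matrix:
R1 ← R1 / (-18).
R2 ← R2 + 15·R1.
R3 ← R3 + 12·R1.
R2 ← R2 / (-34/3).
R1 ← R1 − 4/9·R2.
R3 ← R3 + 23/3·R2.
R3 ← R3 / (213/34).
R1 ← R1 + 20/51·R3.
R2 ← R2 + 21/34·R3.
Reading off the reduced rows gives x1 = 6, x2 = 1, x3 = 4.

x1 = 6, x2 = 1, x3 = 4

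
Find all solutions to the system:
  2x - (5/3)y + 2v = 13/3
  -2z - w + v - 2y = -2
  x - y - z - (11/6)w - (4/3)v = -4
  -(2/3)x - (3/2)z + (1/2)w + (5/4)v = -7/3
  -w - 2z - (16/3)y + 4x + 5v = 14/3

no solution

Row-reduce:
R1 ← R1 / (2).
R3 ← R3 − 1·R1.
R4 ← R4 + 2/3·R1.
R5 ← R5 − 4·R1.
R2 ← R2 / (-2).
R1 ← R1 + 5/6·R2.
R3 ← R3 + 1/6·R2.
R4 ← R4 + 5/9·R2.
R5 ← R5 + 2·R2.
R3 ← R3 / (-5/6).
R1 ← R1 − 5/6·R3.
R2 ← R2 − 1·R3.
R4 ← R4 + 17/18·R3.
R4 ← R4 / (497/180).
R1 ← R1 + 4/3·R4.
R2 ← R2 + 8/5·R4.
R3 ← R3 − 21/10·R4.
Row 5 reduces to 0 = -2, a contradiction. The system is inconsistent.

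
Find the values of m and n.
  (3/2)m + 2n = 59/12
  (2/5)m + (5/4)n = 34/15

m = 3/2, n = 4/3

Row-reduce the augmented matrix:
R1 ← R1 / (3/2).
R2 ← R2 − 2/5·R1.
R2 ← R2 / (43/60).
R1 ← R1 − 4/3·R2.
Reading off the reduced rows gives m = 3/2, n = 4/3.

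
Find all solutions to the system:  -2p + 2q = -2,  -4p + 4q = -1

Row-reduce:
R1 ← R1 / (-2).
R2 ← R2 + 4·R1.
Row 2 reduces to 0 = 3, a contradiction. The system is inconsistent.

no solution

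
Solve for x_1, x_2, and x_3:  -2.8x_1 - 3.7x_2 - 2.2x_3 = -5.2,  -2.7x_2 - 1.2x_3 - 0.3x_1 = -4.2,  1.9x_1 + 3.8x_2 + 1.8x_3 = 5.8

x_1 = 0, x_2 = 2, x_3 = -1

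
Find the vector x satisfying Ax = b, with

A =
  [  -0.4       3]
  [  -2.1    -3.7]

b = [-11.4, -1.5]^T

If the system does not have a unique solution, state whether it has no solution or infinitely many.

Row-reduce the augmented matrix:
R1 ← R1 / (-2/5).
R2 ← R2 + 21/10·R1.
R2 ← R2 / (-389/20).
R1 ← R1 + 15/2·R2.
Reading off the reduced rows gives x_1 = 6, x_2 = -3.

x_1 = 6, x_2 = -3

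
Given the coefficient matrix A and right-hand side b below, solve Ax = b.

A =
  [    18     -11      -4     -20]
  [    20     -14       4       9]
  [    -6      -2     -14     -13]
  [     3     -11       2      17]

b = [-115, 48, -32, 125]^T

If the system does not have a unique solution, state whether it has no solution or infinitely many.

x_1 = -2, x_2 = -3, x_3 = -2, x_4 = 6

Row-reduce the augmented matrix:
R1 ← R1 / (18).
R2 ← R2 − 20·R1.
R3 ← R3 + 6·R1.
R4 ← R4 − 3·R1.
R2 ← R2 / (-16/9).
R1 ← R1 + 11/18·R2.
R3 ← R3 + 17/3·R2.
R4 ← R4 + 55/6·R2.
R3 ← R3 / (-169/4).
R1 ← R1 + 25/8·R3.
R2 ← R2 + 19/4·R3.
R4 ← R4 + 327/8·R3.
R4 ← R4 / (-17135/676).
R1 ← R1 + 2047/676·R4.
R2 ← R2 + 1407/338·R4.
R3 ← R3 − 1907/676·R4.
Reading off the reduced rows gives x_1 = -2, x_2 = -3, x_3 = -2, x_4 = 6.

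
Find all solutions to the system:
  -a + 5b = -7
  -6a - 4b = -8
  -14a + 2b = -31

no solution

Row-reduce:
R1 ← R1 / (-1).
R2 ← R2 + 6·R1.
R3 ← R3 + 14·R1.
R2 ← R2 / (-34).
R1 ← R1 + 5·R2.
R3 ← R3 + 68·R2.
Row 3 reduces to 0 = -1, a contradiction. The system is inconsistent.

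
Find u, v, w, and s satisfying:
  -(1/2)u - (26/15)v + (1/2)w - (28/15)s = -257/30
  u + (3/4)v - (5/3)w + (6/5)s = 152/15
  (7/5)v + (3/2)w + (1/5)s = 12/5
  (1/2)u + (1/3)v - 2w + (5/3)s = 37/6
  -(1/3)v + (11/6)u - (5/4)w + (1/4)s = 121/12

u = 5, v = 4, w = -2, s = -1

Row-reduce the augmented matrix:
R1 ← R1 / (-1/2).
R2 ← R2 − 1·R1.
R4 ← R4 − 1/2·R1.
R5 ← R5 − 11/6·R1.
R2 ← R2 / (-163/60).
R1 ← R1 − 52/15·R2.
R3 ← R3 − 7/5·R2.
R4 ← R4 + 7/5·R2.
R5 ← R5 + 301/45·R2.
R3 ← R3 / (377/326).
R1 ← R1 + 905/489·R3.
R2 ← R2 − 40/163·R3.
R4 ← R4 + 377/326·R3.
R5 ← R5 − 13055/5868·R3.
Swap R4 and R5.
R4 ← R4 / (120103/67860).
R1 ← R1 + 7174/5655·R4.
R2 ← R2 − 440/377·R4.
R3 ← R3 + 1802/1885·R4.
R5 reduces to 0 = 0, so the extra equation is consistent.
Reading off the reduced rows gives u = 5, v = 4, w = -2, s = -1.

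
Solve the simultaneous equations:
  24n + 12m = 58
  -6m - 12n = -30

no solution

Row-reduce:
R1 ← R1 / (12).
R2 ← R2 + 6·R1.
Row 2 reduces to 0 = -1, a contradiction. The system is inconsistent.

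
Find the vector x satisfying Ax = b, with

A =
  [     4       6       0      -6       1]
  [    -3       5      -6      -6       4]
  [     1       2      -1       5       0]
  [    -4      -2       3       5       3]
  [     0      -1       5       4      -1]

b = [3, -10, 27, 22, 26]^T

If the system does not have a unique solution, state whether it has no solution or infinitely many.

x_1 = -2, x_2 = 6, x_3 = 3, x_4 = 4, x_5 = -1

Row-reduce the augmented matrix:
R1 ← R1 / (4).
R2 ← R2 + 3·R1.
R3 ← R3 − 1·R1.
R4 ← R4 + 4·R1.
R2 ← R2 / (19/2).
R1 ← R1 − 3/2·R2.
R3 ← R3 − 1/2·R2.
R4 ← R4 − 4·R2.
R5 ← R5 + 1·R2.
R3 ← R3 / (-13/19).
R1 ← R1 − 18/19·R3.
R2 ← R2 + 12/19·R3.
R4 ← R4 − 105/19·R3.
R5 ← R5 − 83/19·R3.
R4 ← R4 / (785/13).
R1 ← R1 − 129/13·R4.
R2 ← R2 + 99/13·R4.
R3 ← R3 + 134/13·R4.
R5 ← R5 − 623/13·R4.
R5 ← R5 / (-3257/1570).
R1 ← R1 + 673/785·R5.
R2 ← R2 − 553/785·R5.
R3 ← R3 − 601/1570·R5.
R4 ← R4 + 53/1570·R5.
Reading off the reduced rows gives x_1 = -2, x_2 = 6, x_3 = 3, x_4 = 4, x_5 = -1.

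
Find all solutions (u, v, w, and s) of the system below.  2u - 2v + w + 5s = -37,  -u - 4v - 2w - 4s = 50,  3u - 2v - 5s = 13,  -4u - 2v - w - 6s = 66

Row-reduce the augmented matrix:
R1 ← R1 / (2).
R2 ← R2 + 1·R1.
R3 ← R3 − 3·R1.
R4 ← R4 + 4·R1.
R2 ← R2 / (-5).
R1 ← R1 + 1·R2.
R3 ← R3 − 1·R2.
R4 ← R4 + 6·R2.
R3 ← R3 / (-9/5).
R1 ← R1 − 4/5·R3.
R2 ← R2 − 3/10·R3.
R4 ← R4 − 14/5·R3.
R4 ← R4 / (-127/9).
R1 ← R1 + 26/9·R4.
R2 ← R2 + 11/6·R4.
R3 ← R3 − 64/9·R4.
Reading off the reduced rows gives u = -6, v = -3, w = -6, s = -5.

u = -6, v = -3, w = -6, s = -5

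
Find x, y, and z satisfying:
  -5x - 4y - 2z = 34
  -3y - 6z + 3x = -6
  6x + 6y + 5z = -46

Row-reduce the augmented matrix:
R1 ← R1 / (-5).
R2 ← R2 − 3·R1.
R3 ← R3 − 6·R1.
R2 ← R2 / (-27/5).
R1 ← R1 − 4/5·R2.
R3 ← R3 − 6/5·R2.
R1 ← R1 + 2/3·R3.
R2 ← R2 − 4/3·R3.
Reading off the reduced rows gives x = -6, y = 0, z = -2.

x = -6, y = 0, z = -2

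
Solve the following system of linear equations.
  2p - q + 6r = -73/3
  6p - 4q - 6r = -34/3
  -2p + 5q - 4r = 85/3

Row-reduce the augmented matrix:
R1 ← R1 / (2).
R2 ← R2 − 6·R1.
R3 ← R3 + 2·R1.
R2 ← R2 / (-1).
R1 ← R1 + 1/2·R2.
R3 ← R3 − 4·R2.
R3 ← R3 / (-94).
R1 ← R1 − 15·R3.
R2 ← R2 − 24·R3.
Reading off the reduced rows gives p = -3, q = 7/3, r = -8/3.

p = -3, q = 7/3, r = -8/3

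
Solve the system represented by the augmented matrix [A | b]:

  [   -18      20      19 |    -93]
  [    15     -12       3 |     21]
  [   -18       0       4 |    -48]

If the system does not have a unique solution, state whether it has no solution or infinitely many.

Row-reduce the augmented matrix:
R1 ← R1 / (-18).
R2 ← R2 − 15·R1.
R3 ← R3 + 18·R1.
R2 ← R2 / (14/3).
R1 ← R1 + 10/9·R2.
R3 ← R3 + 20·R2.
R3 ← R3 / (460/7).
R1 ← R1 − 24/7·R3.
R2 ← R2 − 113/28·R3.
Reading off the reduced rows gives x_1 = 2, x_2 = 0, x_3 = -3.

x_1 = 2, x_2 = 0, x_3 = -3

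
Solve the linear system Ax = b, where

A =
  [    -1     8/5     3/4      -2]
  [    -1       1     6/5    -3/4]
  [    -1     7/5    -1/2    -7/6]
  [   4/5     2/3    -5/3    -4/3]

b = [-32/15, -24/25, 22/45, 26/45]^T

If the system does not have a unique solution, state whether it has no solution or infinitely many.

Row-reduce the augmented matrix:
R1 ← R1 / (-1).
R2 ← R2 + 1·R1.
R3 ← R3 + 1·R1.
R4 ← R4 − 4/5·R1.
R2 ← R2 / (-3/5).
R1 ← R1 + 8/5·R2.
R3 ← R3 + 1/5·R2.
R4 ← R4 − 146/75·R2.
R3 ← R3 / (-7/5).
R1 ← R1 + 39/20·R3.
R2 ← R2 + 3/4·R3.
R4 ← R4 − 59/150·R3.
R4 ← R4 / (347/280).
R1 ← R1 + 643/336·R4.
R2 ← R2 + 775/336·R4.
R3 ← R3 + 25/84·R4.
Reading off the reduced rows gives x_1 = 1, x_2 = 3, x_3 = -4/5, x_4 = 8/3.

x_1 = 1, x_2 = 3, x_3 = -4/5, x_4 = 8/3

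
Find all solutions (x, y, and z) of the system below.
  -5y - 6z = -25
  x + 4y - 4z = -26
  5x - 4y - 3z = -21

Row-reduce the augmented matrix:
Swap R1 and R2.
R3 ← R3 − 5·R1.
R2 ← R2 / (-5).
R1 ← R1 − 4·R2.
R3 ← R3 + 24·R2.
R3 ← R3 / (229/5).
R1 ← R1 + 44/5·R3.
R2 ← R2 − 6/5·R3.
Reading off the reduced rows gives x = -2, y = -1, z = 5.

x = -2, y = -1, z = 5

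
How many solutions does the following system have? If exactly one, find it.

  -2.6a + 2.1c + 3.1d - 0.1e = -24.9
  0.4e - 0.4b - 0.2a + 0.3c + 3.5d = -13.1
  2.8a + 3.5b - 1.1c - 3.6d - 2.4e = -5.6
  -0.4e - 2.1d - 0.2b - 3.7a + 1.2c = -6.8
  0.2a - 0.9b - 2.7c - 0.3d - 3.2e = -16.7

Row-reduce the augmented matrix:
R1 ← R1 / (-13/5).
R2 ← R2 + 1/5·R1.
R3 ← R3 − 14/5·R1.
R4 ← R4 + 37/10·R1.
R5 ← R5 − 1/5·R1.
R2 ← R2 / (-2/5).
R3 ← R3 − 7/2·R2.
R4 ← R4 + 1/5·R2.
R5 ← R5 + 9/10·R2.
R3 ← R3 / (617/260).
R1 ← R1 + 21/26·R3.
R2 ← R2 + 9/26·R3.
R4 ← R4 + 483/260·R3.
R5 ← R5 + 57/20·R3.
R4 ← R4 / (172679/12340).
R1 ← R1 − 10405/1234·R4.
R2 ← R2 + 2486/617·R4.
R3 ← R3 − 7352/617·R4.
R5 ← R5 − 81937/3085·R4.
R5 ← R5 / (-2452599/690716).
R1 ← R1 − 61265/345358·R5.
R2 ← R2 + 262031/345358·R5.
R3 ← R3 − 46001/345358·R5.
R4 ← R4 − 9081/345358·R5.
Reading off the reduced rows gives a = 5, b = -6, c = 2, d = -5, e = 6.

a = 5, b = -6, c = 2, d = -5, e = 6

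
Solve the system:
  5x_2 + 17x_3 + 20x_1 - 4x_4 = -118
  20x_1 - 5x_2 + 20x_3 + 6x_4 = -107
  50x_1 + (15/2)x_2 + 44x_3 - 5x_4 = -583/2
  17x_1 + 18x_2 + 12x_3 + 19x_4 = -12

Row-reduce:
R1 ← R1 / (20).
R2 ← R2 − 20·R1.
R3 ← R3 − 50·R1.
R4 ← R4 − 17·R1.
R2 ← R2 / (-10).
R1 ← R1 − 1/4·R2.
R3 ← R3 + 5·R2.
R4 ← R4 − 55/4·R2.
Swap R3 and R4.
R3 ← R3 / (67/40).
R1 ← R1 − 37/40·R3.
R2 ← R2 + 3/10·R3.
Row 4 reduces to 0 = -2, a contradiction. The system is inconsistent.

no solution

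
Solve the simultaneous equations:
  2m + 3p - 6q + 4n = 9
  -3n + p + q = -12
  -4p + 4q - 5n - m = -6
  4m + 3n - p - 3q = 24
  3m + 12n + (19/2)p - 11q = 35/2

no solution

Row-reduce:
R1 ← R1 / (2).
R3 ← R3 + 1·R1.
R4 ← R4 − 4·R1.
R5 ← R5 − 3·R1.
R2 ← R2 / (-3).
R1 ← R1 − 2·R2.
R3 ← R3 + 3·R2.
R4 ← R4 + 5·R2.
R5 ← R5 − 6·R2.
R3 ← R3 / (-7/2).
R1 ← R1 − 13/6·R3.
R2 ← R2 + 1/3·R3.
R4 ← R4 + 26/3·R3.
R5 ← R5 − 7·R3.
R4 ← R4 / (22/3).
R1 ← R1 + 7/3·R4.
R2 ← R2 + 1/3·R4.
Row 5 reduces to 0 = 1, a contradiction. The system is inconsistent.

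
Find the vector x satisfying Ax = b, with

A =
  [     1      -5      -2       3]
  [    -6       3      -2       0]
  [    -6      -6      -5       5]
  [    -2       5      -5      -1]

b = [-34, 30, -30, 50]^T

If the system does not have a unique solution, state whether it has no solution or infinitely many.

x_1 = -1, x_2 = 6, x_3 = -3, x_4 = -3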